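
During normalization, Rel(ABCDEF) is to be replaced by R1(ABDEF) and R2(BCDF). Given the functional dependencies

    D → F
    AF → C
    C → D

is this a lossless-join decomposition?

No

Common attributes: R1 ∩ R2 = {BDF}.
No dependency enlarges {BDF}, so (BDF)⁺ = {BDF}.
The closure contains neither all of R1 = {ABDEF} nor all of R2 = {BCDF}, so the common attributes are not a superkey of either fragment. The join is lossy.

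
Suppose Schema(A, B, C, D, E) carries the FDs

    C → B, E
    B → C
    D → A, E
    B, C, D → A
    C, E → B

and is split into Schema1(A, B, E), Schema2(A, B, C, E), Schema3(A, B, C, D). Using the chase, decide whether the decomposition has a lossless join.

Yes

Chase test. Columns are A, B, C, D, E; row i has aⱼ where attribute j ∈ Schemai, else bᵢⱼ.
Initial tableau (one row per fragment):
  row 1: a1 a2 b13 b14 a5
  row 2: a1 a2 a3 b24 a5
  row 3: a1 a2 a3 a4 b35
Rows 2 and 3 agree on C; apply C→B, E and equate their B, E entries.
Rows 1 and 2 agree on B; apply B→C and equate their C entries.
Row 3 is now all distinguished symbols — the join is lossless.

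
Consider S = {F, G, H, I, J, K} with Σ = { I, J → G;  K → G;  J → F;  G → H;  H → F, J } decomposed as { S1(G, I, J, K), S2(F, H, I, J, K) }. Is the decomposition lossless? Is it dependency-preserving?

Lossless test: (I, J, K)⁺ = {F, G, H, I, J, K}, which contains all of one fragment — lossless.
Dependency preservation: the restricted closure of {G} across the fragments never reaches {H}, so G → H cannot be enforced without a join — not preserved.

lossless but not dependency-preserving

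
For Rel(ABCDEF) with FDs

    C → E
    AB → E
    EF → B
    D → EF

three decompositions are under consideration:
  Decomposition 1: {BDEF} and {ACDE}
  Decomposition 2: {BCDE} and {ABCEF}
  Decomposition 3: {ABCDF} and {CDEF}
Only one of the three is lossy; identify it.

Decomposition 2

Decomposition 1: common = {DE}, closure = {BDEF} → lossless.
Decomposition 2: common = {BCE}, closure = {BCE} → lossy.
Decomposition 3: common = {CDF}, closure = {BCDEF} → lossless.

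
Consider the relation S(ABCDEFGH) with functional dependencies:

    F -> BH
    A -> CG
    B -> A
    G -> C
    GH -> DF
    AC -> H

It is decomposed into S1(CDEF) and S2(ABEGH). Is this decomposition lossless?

No

Common attributes: S1 ∩ S2 = {E}.
No dependency enlarges {E}, so (E)⁺ = {E}.
The closure contains neither all of S1 = {CDEF} nor all of S2 = {ABEGH}, so the common attributes are not a superkey of either fragment. The join is lossy.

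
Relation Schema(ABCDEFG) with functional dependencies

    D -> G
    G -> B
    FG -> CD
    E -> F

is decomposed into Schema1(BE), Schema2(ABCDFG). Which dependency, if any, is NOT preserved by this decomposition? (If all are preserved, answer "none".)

E -> F

Check E → F: no single fragment contains all of {EF}, and the restricted closure of {E} across the fragments never reaches {F}.
D → G is preserved.
G → B is preserved.
FG → CD is preserved.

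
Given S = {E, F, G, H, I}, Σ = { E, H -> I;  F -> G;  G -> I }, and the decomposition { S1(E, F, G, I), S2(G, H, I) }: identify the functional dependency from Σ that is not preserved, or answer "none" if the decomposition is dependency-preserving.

Check E, H → I: no single fragment contains all of {E, H, I}, and the restricted closure of {E, H} across the fragments never reaches {I}.
F → G is preserved.
G → I is preserved.

E, H -> I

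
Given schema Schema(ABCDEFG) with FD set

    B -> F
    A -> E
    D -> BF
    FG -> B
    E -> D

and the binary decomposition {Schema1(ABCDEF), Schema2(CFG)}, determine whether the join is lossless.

Common attributes: Schema1 ∩ Schema2 = {CF}.
No dependency enlarges {CF}, so (CF)⁺ = {CF}.
The closure contains neither all of Schema1 = {ABCDEF} nor all of Schema2 = {CFG}, so the common attributes are not a superkey of either fragment. The join is lossy.

No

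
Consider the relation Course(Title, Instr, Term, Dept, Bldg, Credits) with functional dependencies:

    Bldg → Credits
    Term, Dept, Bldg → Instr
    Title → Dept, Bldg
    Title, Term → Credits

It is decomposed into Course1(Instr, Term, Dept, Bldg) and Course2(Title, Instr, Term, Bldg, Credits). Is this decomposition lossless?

Common attributes: Course1 ∩ Course2 = {Instr, Term, Bldg}.
Closure of {Instr, Term, Bldg}: Bldg → Credits applies, adding Credits. So (Instr, Term, Bldg)⁺ = {Instr, Term, Bldg, Credits}.
The closure contains neither all of Course1 = {Instr, Term, Dept, Bldg} nor all of Course2 = {Title, Instr, Term, Bldg, Credits}, so the common attributes are not a superkey of either fragment. The join is lossy.

No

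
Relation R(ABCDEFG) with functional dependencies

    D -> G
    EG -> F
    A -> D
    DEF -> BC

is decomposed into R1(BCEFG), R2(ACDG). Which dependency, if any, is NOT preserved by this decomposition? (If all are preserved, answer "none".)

Check DEF → BC: no single fragment contains all of {BCDEF}, and the restricted closure of {DEF} across the fragments never reaches {BC}.
D → G is preserved.
EG → F is preserved.
A → D is preserved.

DEF -> BC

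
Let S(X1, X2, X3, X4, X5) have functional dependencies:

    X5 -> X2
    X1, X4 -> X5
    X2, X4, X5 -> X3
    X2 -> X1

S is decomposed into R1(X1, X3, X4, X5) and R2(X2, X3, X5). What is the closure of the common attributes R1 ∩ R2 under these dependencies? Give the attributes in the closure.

X1, X2, X3, X5

R1 ∩ R2 = {X3, X5}.
X5 → X2 applies, adding X2
X2 → X1 applies, adding X1
Closure: {X1, X2, X3, X5}.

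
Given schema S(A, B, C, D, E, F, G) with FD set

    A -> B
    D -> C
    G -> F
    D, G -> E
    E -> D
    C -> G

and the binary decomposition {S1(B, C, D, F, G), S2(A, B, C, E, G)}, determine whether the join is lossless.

No

Common attributes: S1 ∩ S2 = {B, C, G}.
Closure of {B, C, G}: G → F applies, adding F. So (B, C, G)⁺ = {B, C, F, G}.
The closure contains neither all of S1 = {B, C, D, F, G} nor all of S2 = {A, B, C, E, G}, so the common attributes are not a superkey of either fragment. The join is lossy.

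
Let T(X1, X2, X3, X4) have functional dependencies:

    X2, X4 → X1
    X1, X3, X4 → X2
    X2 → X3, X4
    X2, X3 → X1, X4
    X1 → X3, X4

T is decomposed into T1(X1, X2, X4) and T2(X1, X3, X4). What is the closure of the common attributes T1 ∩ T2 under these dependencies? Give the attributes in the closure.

X1, X2, X3, X4

T1 ∩ T2 = {X1, X4}.
X1 → X3, X4 applies, adding X3
X1, X3, X4 → X2 applies, adding X2
Closure: {X1, X2, X3, X4}.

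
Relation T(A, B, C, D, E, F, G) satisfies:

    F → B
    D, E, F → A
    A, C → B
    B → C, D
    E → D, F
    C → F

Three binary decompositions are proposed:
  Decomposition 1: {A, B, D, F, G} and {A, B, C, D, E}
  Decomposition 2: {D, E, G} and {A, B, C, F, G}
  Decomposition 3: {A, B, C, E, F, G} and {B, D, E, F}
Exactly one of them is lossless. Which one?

Decomposition 1: common = {A, B, D}, closure = {A, B, C, D, F} → lossy.
Decomposition 2: common = {G}, closure = {G} → lossy.
Decomposition 3: common = {B, E, F}, closure = {A, B, C, D, E, F} → lossless.

Decomposition 3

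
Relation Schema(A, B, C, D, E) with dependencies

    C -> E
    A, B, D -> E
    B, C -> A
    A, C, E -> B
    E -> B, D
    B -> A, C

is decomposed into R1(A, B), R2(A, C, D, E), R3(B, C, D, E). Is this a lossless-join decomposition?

Yes

Chase test. Columns are A, B, C, D, E; row i has aⱼ where attribute j ∈ Ri, else bᵢⱼ.
Initial tableau (one row per fragment):
  row 1: a1 a2 b13 b14 b15
  row 2: a1 b22 a3 a4 a5
  row 3: b31 a2 a3 a4 a5
Rows 2 and 3 agree on E; apply E→B, D and equate their B, D entries.
Rows 1 and 2 agree on B; apply B→A, C and equate their A, C entries.
Rows 1 and 3 agree on B; apply B→A, C and equate their A, C entries.
Rows 1 and 2 agree on C; apply C→E and equate their E entries.
Rows 1 and 2 agree on E; apply E→B, D and equate their B, D entries.
Row 1 is now all distinguished symbols — the join is lossless.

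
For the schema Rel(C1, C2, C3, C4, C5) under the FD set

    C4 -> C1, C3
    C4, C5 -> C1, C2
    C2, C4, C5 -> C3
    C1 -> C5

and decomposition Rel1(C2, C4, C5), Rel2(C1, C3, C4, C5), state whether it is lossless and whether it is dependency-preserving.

Lossless test: (C4, C5)⁺ = {C1, C2, C3, C4, C5}, which contains all of one fragment — lossless.
Dependency preservation: C4, C5 → C1, C2; C2, C4, C5 → C3 are not contained in any single fragment, but the restricted closure of each left-hand side across the fragments still reaches the right-hand side; the remaining FDs each lie inside some fragment. All dependencies are preserved.

lossless and dependency-preserving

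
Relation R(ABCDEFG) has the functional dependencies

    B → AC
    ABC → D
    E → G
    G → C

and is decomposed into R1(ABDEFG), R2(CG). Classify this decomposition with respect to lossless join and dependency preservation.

lossless but not dependency-preserving

Lossless test: (G)⁺ = {CG}, which contains all of one fragment — lossless.
Dependency preservation: the restricted closure of {B} across the fragments never reaches {AC}, so B → AC cannot be enforced without a join — not preserved.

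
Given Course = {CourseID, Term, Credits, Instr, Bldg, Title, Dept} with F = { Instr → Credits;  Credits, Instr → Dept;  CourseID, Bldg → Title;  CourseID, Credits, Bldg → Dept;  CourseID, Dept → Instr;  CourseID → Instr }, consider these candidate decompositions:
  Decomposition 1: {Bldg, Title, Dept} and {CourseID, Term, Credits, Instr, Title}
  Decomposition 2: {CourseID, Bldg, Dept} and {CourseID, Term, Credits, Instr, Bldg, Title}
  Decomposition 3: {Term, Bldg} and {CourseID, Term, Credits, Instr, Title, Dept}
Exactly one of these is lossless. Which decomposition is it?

Decomposition 1: common = {Title}, closure = {Title} → lossy.
Decomposition 2: common = {CourseID, Bldg}, closure = {CourseID, Credits, Instr, Bldg, Title, Dept} → lossless.
Decomposition 3: common = {Term}, closure = {Term} → lossy.

Decomposition 2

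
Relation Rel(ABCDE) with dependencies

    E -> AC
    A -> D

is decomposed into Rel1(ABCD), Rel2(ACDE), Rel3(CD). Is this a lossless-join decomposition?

Chase test. Columns are ABCDE; row i has aⱼ where attribute j ∈ Reli, else bᵢⱼ.
Initial tableau (one row per fragment):
  row 1: a1 a2 a3 a4 b15
  row 2: a1 b22 a3 a4 a5
  row 3: b31 b32 a3 a4 b35
No row becomes fully distinguished — the join is lossy.

No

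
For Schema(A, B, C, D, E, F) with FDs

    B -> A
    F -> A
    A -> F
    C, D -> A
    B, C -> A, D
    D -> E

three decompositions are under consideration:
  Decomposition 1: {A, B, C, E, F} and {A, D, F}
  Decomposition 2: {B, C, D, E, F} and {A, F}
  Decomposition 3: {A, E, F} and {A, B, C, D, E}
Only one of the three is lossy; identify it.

Decomposition 1

Decomposition 1: common = {A, F}, closure = {A, F} → lossy.
Decomposition 2: common = {F}, closure = {A, F} → lossless.
Decomposition 3: common = {A, E}, closure = {A, E, F} → lossless.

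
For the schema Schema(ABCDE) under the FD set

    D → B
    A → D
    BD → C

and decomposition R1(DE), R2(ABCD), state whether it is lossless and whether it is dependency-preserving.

Lossless test: (D)⁺ = {BCD}, which is a superkey of neither fragment — lossy.
Dependency preservation: every FD's attributes lie within a single fragment, so each can be enforced locally — preserved.

lossy but dependency-preserving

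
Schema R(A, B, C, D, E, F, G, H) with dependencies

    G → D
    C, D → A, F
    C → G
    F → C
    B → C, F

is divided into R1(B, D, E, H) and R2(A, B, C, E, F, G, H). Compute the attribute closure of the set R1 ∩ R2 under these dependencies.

A, B, C, D, E, F, G, H

R1 ∩ R2 = {B, E, H}.
B → C, F applies, adding C, F
C → G applies, adding G
G → D applies, adding D
C, D → A, F applies, adding A
Closure: {A, B, C, D, E, F, G, H}.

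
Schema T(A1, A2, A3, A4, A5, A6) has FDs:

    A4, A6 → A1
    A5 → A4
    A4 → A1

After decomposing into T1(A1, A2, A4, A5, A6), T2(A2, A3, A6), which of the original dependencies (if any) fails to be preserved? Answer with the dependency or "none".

A4, A6 → A1 lies within T1.
A5 → A4 lies within T1.
A4 → A1 lies within T1.
Every dependency is enforceable on the fragments, so the decomposition is dependency-preserving.

none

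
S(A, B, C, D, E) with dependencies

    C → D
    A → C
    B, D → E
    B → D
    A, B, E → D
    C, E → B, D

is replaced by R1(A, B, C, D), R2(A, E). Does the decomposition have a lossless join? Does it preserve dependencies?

Lossless test: (A)⁺ = {A, C, D}, which is a superkey of neither fragment — lossy.
Dependency preservation: the restricted closure of {B, D} across the fragments never reaches {E}, so B, D → E cannot be enforced without a join — not preserved.

lossy and not dependency-preserving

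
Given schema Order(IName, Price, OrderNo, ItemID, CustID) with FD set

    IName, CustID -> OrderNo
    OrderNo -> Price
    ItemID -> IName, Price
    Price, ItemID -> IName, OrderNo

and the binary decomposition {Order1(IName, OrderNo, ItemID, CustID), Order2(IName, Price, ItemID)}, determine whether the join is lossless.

Common attributes: Order1 ∩ Order2 = {IName, ItemID}.
Closure of {IName, ItemID}: ItemID → IName, Price applies, adding Price; Price, ItemID → IName, OrderNo applies, adding OrderNo. So (IName, ItemID)⁺ = {IName, Price, OrderNo, ItemID}.
This closure contains every attribute of Order2, so Order1 ∩ Order2 → Order2. The join is lossless.

Yes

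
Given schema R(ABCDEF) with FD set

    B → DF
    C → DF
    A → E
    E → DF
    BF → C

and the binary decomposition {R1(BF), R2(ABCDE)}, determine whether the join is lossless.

Common attributes: R1 ∩ R2 = {B}.
Closure of {B}: B → DF applies, adding DF; BF → C applies, adding C. So (B)⁺ = {BCDF}.
This closure contains every attribute of R1, so R1 ∩ R2 → R1. The join is lossless.

Yes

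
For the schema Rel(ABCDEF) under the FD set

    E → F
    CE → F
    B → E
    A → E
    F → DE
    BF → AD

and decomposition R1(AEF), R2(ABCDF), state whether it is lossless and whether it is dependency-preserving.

lossless and dependency-preserving

Lossless test: (AF)⁺ = {ADEF}, which contains all of one fragment — lossless.
Dependency preservation: CE → F; B → E; F → DE are not contained in any single fragment, but the restricted closure of each left-hand side across the fragments still reaches the right-hand side; the remaining FDs each lie inside some fragment. All dependencies are preserved.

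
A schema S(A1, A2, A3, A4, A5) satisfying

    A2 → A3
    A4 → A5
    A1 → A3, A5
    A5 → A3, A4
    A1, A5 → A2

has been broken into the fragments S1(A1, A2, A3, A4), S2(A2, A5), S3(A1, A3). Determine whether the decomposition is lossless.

No

Chase test. Columns are A1, A2, A3, A4, A5; row i has aⱼ where attribute j ∈ Si, else bᵢⱼ.
Initial tableau (one row per fragment):
  row 1: a1 a2 a3 a4 b15
  row 2: b21 a2 b23 b24 a5
  row 3: a1 b32 a3 b34 b35
Rows 1 and 2 agree on A2; apply A2→A3 and equate their A3 entries.
Rows 1 and 3 agree on A1; apply A1→A3, A5 and equate their A3, A5 entries.
Rows 1 and 3 agree on A5; apply A5→A3, A4 and equate their A3, A4 entries.
Rows 1 and 3 agree on A1, A5; apply A1, A5→A2 and equate their A2 entries.
No row becomes fully distinguished — the join is lossy.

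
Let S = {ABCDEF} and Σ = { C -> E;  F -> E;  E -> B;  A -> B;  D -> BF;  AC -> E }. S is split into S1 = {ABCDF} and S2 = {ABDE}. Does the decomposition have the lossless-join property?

Common attributes: S1 ∩ S2 = {ABD}.
Closure of {ABD}: D → BF applies, adding F; F → E applies, adding E. So (ABD)⁺ = {ABDEF}.
This closure contains every attribute of S2, so S1 ∩ S2 → S2. The join is lossless.

Yes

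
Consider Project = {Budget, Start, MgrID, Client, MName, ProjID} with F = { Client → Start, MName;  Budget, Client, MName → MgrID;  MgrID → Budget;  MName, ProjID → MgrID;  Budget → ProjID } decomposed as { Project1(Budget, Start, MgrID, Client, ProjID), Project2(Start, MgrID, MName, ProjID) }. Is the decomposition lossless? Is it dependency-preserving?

lossy and not dependency-preserving

Lossless test: (Start, MgrID, ProjID)⁺ = {Budget, Start, MgrID, ProjID}, which is a superkey of neither fragment — lossy.
Dependency preservation: the restricted closure of {Client} across the fragments never reaches {Start, MName}, so Client → Start, MName cannot be enforced without a join — not preserved.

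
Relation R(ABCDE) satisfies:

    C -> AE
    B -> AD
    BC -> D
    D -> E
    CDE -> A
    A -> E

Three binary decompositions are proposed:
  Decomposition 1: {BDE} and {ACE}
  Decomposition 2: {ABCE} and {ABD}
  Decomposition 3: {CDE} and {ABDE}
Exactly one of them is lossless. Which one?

Decomposition 2

Decomposition 1: common = {E}, closure = {E} → lossy.
Decomposition 2: common = {AB}, closure = {ABDE} → lossless.
Decomposition 3: common = {DE}, closure = {DE} → lossy.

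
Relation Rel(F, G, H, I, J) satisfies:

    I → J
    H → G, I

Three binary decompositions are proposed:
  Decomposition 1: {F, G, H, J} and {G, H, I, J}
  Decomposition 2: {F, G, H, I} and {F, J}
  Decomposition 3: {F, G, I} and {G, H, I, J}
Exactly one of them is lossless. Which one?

Decomposition 1

Decomposition 1: common = {G, H, J}, closure = {G, H, I, J} → lossless.
Decomposition 2: common = {F}, closure = {F} → lossy.
Decomposition 3: common = {G, I}, closure = {G, I, J} → lossy.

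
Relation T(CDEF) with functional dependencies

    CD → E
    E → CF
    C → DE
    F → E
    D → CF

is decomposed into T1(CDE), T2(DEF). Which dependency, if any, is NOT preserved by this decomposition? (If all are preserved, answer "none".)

none

CD → E lies within T1.
E → CF: restricted closure across fragments reaches CF.
C → DE lies within T1.
F → E lies within T2.
D → CF: restricted closure across fragments reaches CF.
Every dependency is enforceable on the fragments, so the decomposition is dependency-preserving.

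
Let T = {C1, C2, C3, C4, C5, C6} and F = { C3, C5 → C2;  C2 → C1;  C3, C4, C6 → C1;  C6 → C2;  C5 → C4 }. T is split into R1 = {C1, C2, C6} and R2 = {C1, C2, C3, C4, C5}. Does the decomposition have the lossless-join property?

Common attributes: R1 ∩ R2 = {C1, C2}.
No dependency enlarges {C1, C2}, so (C1, C2)⁺ = {C1, C2}.
The closure contains neither all of R1 = {C1, C2, C6} nor all of R2 = {C1, C2, C3, C4, C5}, so the common attributes are not a superkey of either fragment. The join is lossy.

No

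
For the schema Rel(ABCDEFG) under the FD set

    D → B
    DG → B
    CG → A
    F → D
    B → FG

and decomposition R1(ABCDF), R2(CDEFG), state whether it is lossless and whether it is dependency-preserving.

Lossless test: (CDF)⁺ = {ABCDFG}, which contains all of one fragment — lossless.
Dependency preservation: the restricted closure of {CG} across the fragments never reaches {A}, so CG → A cannot be enforced without a join — not preserved.

lossless but not dependency-preserving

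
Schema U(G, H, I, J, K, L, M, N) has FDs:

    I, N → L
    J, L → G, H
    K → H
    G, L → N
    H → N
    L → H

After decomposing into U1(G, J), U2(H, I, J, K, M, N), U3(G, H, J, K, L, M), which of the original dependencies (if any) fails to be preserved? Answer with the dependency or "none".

Check I, N → L: no single fragment contains all of {I, L, N}, and the restricted closure of {I, N} across the fragments never reaches {L}.
J, L → G, H is preserved.
K → H is preserved.
G, L → N is preserved.
H → N is preserved.
L → H is preserved.

I, N → L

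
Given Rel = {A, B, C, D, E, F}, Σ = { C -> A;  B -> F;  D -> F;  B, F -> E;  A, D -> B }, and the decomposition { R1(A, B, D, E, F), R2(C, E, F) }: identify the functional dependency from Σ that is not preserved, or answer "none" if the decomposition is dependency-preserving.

C -> A

Check C → A: no single fragment contains all of {A, C}, and the restricted closure of {C} across the fragments never reaches {A}.
B → F is preserved.
D → F is preserved.
B, F → E is preserved.
A, D → B is preserved.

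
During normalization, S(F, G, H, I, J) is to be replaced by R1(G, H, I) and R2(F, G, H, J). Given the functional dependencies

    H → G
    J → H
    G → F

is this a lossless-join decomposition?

No

Common attributes: R1 ∩ R2 = {G, H}.
Closure of {G, H}: G → F applies, adding F. So (G, H)⁺ = {F, G, H}.
The closure contains neither all of R1 = {G, H, I} nor all of R2 = {F, G, H, J}, so the common attributes are not a superkey of either fragment. The join is lossy.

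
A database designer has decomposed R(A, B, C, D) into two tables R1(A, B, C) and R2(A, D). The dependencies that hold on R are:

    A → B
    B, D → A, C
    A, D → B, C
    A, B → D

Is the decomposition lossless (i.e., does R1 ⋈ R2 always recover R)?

Yes

Common attributes: R1 ∩ R2 = {A}.
Closure of {A}: A → B applies, adding B; A, B → D applies, adding D; B, D → A, C applies, adding C. So (A)⁺ = {A, B, C, D}.
This closure contains every attribute of R1, so R1 ∩ R2 → R1. The join is lossless.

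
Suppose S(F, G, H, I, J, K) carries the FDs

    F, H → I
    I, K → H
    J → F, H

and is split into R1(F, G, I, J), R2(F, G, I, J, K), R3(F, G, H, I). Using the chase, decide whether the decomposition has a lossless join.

No

Chase test. Columns are F, G, H, I, J, K; row i has aⱼ where attribute j ∈ Ri, else bᵢⱼ.
Initial tableau (one row per fragment):
  row 1: a1 a2 b13 a4 a5 b16
  row 2: a1 a2 b23 a4 a5 a6
  row 3: a1 a2 a3 a4 b35 b36
Rows 1 and 2 agree on J; apply J→F, H and equate their F, H entries.
No row becomes fully distinguished — the join is lossy.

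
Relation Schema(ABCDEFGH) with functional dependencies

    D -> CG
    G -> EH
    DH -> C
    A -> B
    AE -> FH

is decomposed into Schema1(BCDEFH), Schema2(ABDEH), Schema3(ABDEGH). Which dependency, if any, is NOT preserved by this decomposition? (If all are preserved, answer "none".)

Check AE → FH: no single fragment contains all of {AEFH}, and the restricted closure of {AE} across the fragments never reaches {FH}.
D → CG is preserved.
G → EH is preserved.
DH → C is preserved.
A → B is preserved.

AE -> FH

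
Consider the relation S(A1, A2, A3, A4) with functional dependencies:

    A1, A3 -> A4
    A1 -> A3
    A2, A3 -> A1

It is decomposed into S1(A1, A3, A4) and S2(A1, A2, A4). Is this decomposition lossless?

Yes

Common attributes: S1 ∩ S2 = {A1, A4}.
Closure of {A1, A4}: A1 → A3 applies, adding A3. So (A1, A4)⁺ = {A1, A3, A4}.
This closure contains every attribute of S1, so S1 ∩ S2 → S1. The join is lossless.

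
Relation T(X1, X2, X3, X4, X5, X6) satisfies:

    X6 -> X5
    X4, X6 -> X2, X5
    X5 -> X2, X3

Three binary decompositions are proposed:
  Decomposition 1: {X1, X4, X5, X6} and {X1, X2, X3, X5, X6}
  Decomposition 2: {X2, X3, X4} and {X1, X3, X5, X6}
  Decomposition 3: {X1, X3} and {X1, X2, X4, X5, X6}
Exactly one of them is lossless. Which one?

Decomposition 1: common = {X1, X5, X6}, closure = {X1, X2, X3, X5, X6} → lossless.
Decomposition 2: common = {X3}, closure = {X3} → lossy.
Decomposition 3: common = {X1}, closure = {X1} → lossy.

Decomposition 1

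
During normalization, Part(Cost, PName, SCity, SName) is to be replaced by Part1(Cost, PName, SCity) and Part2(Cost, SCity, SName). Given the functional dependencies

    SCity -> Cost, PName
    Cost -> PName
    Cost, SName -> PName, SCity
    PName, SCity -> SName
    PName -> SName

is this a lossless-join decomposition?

Common attributes: Part1 ∩ Part2 = {Cost, SCity}.
Closure of {Cost, SCity}: SCity → Cost, PName applies, adding PName; PName, SCity → SName applies, adding SName. So (Cost, SCity)⁺ = {Cost, PName, SCity, SName}.
This closure contains every attribute of Part1, so Part1 ∩ Part2 → Part1. The join is lossless.

Yes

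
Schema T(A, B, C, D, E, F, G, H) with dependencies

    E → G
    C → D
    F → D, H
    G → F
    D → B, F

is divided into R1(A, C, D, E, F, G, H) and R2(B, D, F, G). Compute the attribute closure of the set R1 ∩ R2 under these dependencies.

B, D, F, G, H

R1 ∩ R2 = {D, F, G}.
F → D, H applies, adding H
D → B, F applies, adding B
Closure: {B, D, F, G, H}.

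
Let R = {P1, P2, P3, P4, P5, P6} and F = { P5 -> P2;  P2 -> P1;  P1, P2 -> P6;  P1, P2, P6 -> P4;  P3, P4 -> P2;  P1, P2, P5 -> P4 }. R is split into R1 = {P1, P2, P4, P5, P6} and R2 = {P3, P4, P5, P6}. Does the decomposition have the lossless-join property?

Yes

Common attributes: R1 ∩ R2 = {P4, P5, P6}.
Closure of {P4, P5, P6}: P5 → P2 applies, adding P2; P2 → P1 applies, adding P1. So (P4, P5, P6)⁺ = {P1, P2, P4, P5, P6}.
This closure contains every attribute of R1, so R1 ∩ R2 → R1. The join is lossless.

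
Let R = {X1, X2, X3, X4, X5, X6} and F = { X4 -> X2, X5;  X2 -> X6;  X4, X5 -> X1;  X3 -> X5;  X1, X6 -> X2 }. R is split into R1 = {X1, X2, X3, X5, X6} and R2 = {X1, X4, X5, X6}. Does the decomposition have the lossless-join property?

No

Common attributes: R1 ∩ R2 = {X1, X5, X6}.
Closure of {X1, X5, X6}: X1, X6 → X2 applies, adding X2. So (X1, X5, X6)⁺ = {X1, X2, X5, X6}.
The closure contains neither all of R1 = {X1, X2, X3, X5, X6} nor all of R2 = {X1, X4, X5, X6}, so the common attributes are not a superkey of either fragment. The join is lossy.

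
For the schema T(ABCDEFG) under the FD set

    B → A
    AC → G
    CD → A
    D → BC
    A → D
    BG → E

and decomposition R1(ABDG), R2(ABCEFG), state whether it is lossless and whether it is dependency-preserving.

Lossless test: (ABG)⁺ = {ABCDEG}, which contains all of one fragment — lossless.
Dependency preservation: CD → A; D → BC are not contained in any single fragment, but the restricted closure of each left-hand side across the fragments still reaches the right-hand side; the remaining FDs each lie inside some fragment. All dependencies are preserved.

lossless and dependency-preserving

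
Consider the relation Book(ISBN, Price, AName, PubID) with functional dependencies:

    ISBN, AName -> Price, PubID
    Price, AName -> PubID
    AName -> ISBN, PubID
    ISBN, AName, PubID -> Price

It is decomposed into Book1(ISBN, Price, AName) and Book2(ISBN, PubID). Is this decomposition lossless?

Common attributes: Book1 ∩ Book2 = {ISBN}.
No dependency enlarges {ISBN}, so (ISBN)⁺ = {ISBN}.
The closure contains neither all of Book1 = {ISBN, Price, AName} nor all of Book2 = {ISBN, PubID}, so the common attributes are not a superkey of either fragment. The join is lossy.

No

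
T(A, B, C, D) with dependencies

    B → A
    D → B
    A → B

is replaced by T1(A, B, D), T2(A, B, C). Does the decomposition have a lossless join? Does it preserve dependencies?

lossy but dependency-preserving

Lossless test: (A, B)⁺ = {A, B}, which is a superkey of neither fragment — lossy.
Dependency preservation: every FD's attributes lie within a single fragment, so each can be enforced locally — preserved.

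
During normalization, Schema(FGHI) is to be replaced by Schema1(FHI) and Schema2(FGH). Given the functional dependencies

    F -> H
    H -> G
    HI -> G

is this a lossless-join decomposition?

Yes

Common attributes: Schema1 ∩ Schema2 = {FH}.
Closure of {FH}: H → G applies, adding G. So (FH)⁺ = {FGH}.
This closure contains every attribute of Schema2, so Schema1 ∩ Schema2 → Schema2. The join is lossless.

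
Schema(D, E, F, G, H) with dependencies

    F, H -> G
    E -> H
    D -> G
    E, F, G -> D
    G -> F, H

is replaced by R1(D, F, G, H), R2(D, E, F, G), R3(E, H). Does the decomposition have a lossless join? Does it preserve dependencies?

lossless and dependency-preserving

Lossless test (chase): Rows 2 and 3 agree on E; apply E→H and equate their H entries. Row 2 is now all distinguished symbols — the join is lossless.
Dependency preservation: every FD's attributes lie within a single fragment, so each can be enforced locally — preserved.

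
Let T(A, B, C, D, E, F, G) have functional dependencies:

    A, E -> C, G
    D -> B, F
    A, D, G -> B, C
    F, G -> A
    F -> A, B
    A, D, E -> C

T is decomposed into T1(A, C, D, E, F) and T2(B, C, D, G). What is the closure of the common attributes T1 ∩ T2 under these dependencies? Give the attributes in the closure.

A, B, C, D, F

T1 ∩ T2 = {C, D}.
D → B, F applies, adding B, F
F → A, B applies, adding A
Closure: {A, B, C, D, F}.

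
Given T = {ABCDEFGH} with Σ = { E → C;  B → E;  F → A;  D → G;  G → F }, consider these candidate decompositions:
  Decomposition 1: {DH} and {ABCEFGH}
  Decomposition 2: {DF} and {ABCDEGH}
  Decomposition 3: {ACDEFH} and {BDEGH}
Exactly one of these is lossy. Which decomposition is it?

Decomposition 1

Decomposition 1: common = {H}, closure = {H} → lossy.
Decomposition 2: common = {D}, closure = {ADFG} → lossless.
Decomposition 3: common = {DEH}, closure = {ACDEFGH} → lossless.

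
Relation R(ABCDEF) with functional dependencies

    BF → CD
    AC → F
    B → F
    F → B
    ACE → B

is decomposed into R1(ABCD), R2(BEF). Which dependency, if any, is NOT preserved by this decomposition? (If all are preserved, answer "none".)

none

BF → CD: restricted closure across fragments reaches CD.
AC → F: restricted closure across fragments reaches F.
B → F lies within R2.
F → B lies within R2.
ACE → B: restricted closure across fragments reaches B.
Every dependency is enforceable on the fragments, so the decomposition is dependency-preserving.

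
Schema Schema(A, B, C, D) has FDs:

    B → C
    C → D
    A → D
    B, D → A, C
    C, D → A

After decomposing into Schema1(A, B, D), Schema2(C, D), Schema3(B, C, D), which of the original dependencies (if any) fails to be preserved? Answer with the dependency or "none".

C, D → A

Check C, D → A: no single fragment contains all of {A, C, D}, and the restricted closure of {C, D} across the fragments never reaches {A}.
B → C is preserved.
C → D is preserved.
A → D is preserved.
B, D → A, C is preserved.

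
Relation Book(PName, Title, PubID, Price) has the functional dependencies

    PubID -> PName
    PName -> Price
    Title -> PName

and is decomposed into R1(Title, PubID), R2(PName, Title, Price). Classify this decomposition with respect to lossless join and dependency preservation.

lossless but not dependency-preserving

Lossless test: (Title)⁺ = {PName, Title, Price}, which contains all of one fragment — lossless.
Dependency preservation: the restricted closure of {PubID} across the fragments never reaches {PName}, so PubID → PName cannot be enforced without a join — not preserved.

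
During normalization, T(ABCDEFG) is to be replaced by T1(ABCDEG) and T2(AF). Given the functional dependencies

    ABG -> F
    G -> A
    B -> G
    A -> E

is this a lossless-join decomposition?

Common attributes: T1 ∩ T2 = {A}.
Closure of {A}: A → E applies, adding E. So (A)⁺ = {AE}.
The closure contains neither all of T1 = {ABCDEG} nor all of T2 = {AF}, so the common attributes are not a superkey of either fragment. The join is lossy.

No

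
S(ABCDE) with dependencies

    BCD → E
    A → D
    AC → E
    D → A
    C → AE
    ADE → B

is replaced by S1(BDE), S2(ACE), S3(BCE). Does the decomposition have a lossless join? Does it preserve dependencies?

Lossless test (chase): Rows 2 and 3 agree on C; apply C→AE and equate their AE entries. Rows 2 and 3 agree on A; apply A→D and equate their D entries. Rows 2 and 3 agree on ADE; apply ADE→B and equate their B entries. No row becomes fully distinguished — the join is lossy.
Dependency preservation: the restricted closure of {A} across the fragments never reaches {D}, so A → D cannot be enforced without a join — not preserved.

lossy and not dependency-preserving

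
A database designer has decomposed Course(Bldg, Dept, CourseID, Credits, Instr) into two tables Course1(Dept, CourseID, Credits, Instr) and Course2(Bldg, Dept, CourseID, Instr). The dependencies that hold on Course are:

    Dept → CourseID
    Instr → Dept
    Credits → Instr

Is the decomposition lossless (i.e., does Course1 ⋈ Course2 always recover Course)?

Common attributes: Course1 ∩ Course2 = {Dept, CourseID, Instr}.
No dependency enlarges {Dept, CourseID, Instr}, so (Dept, CourseID, Instr)⁺ = {Dept, CourseID, Instr}.
The closure contains neither all of Course1 = {Dept, CourseID, Credits, Instr} nor all of Course2 = {Bldg, Dept, CourseID, Instr}, so the common attributes are not a superkey of either fragment. The join is lossy.

No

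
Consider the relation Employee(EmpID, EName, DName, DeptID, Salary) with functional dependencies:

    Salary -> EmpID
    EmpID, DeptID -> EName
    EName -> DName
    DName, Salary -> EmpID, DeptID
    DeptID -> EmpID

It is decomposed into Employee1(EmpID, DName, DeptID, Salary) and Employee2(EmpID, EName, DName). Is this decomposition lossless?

No

Common attributes: Employee1 ∩ Employee2 = {EmpID, DName}.
No dependency enlarges {EmpID, DName}, so (EmpID, DName)⁺ = {EmpID, DName}.
The closure contains neither all of Employee1 = {EmpID, DName, DeptID, Salary} nor all of Employee2 = {EmpID, EName, DName}, so the common attributes are not a superkey of either fragment. The join is lossy.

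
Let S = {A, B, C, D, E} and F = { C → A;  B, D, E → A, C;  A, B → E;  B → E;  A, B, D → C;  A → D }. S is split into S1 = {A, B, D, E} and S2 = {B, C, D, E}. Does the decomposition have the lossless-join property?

Common attributes: S1 ∩ S2 = {B, D, E}.
Closure of {B, D, E}: B, D, E → A, C applies, adding A, C. So (B, D, E)⁺ = {A, B, C, D, E}.
This closure contains every attribute of S1, so S1 ∩ S2 → S1. The join is lossless.

Yes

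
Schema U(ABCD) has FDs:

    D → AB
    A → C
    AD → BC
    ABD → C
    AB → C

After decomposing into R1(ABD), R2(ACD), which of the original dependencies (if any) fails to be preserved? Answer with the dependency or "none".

none

D → AB lies within R1.
A → C lies within R2.
AD → BC: restricted closure across fragments reaches BC.
ABD → C: restricted closure across fragments reaches C.
AB → C: restricted closure across fragments reaches C.
Every dependency is enforceable on the fragments, so the decomposition is dependency-preserving.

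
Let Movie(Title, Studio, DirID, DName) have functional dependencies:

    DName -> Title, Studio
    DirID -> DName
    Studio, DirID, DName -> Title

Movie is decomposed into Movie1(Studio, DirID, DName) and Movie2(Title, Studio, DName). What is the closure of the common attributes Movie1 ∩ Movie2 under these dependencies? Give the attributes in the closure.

Title, Studio, DName

Movie1 ∩ Movie2 = {Studio, DName}.
DName → Title, Studio applies, adding Title
Closure: {Title, Studio, DName}.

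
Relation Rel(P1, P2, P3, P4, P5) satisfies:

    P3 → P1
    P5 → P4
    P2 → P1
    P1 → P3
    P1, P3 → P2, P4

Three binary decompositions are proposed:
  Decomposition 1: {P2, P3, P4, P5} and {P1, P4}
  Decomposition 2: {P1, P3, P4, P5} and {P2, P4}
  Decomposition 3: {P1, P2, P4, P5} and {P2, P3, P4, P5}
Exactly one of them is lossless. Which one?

Decomposition 1: common = {P4}, closure = {P4} → lossy.
Decomposition 2: common = {P4}, closure = {P4} → lossy.
Decomposition 3: common = {P2, P4, P5}, closure = {P1, P2, P3, P4, P5} → lossless.

Decomposition 3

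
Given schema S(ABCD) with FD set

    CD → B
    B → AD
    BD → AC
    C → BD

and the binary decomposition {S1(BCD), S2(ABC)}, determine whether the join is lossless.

Common attributes: S1 ∩ S2 = {BC}.
Closure of {BC}: B → AD applies, adding AD. So (BC)⁺ = {ABCD}.
This closure contains every attribute of S1, so S1 ∩ S2 → S1. The join is lossless.

Yes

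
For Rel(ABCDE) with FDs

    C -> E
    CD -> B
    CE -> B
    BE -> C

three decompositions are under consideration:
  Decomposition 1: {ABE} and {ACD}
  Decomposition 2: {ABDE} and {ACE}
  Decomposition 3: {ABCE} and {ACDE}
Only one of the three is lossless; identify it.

Decomposition 3

Decomposition 1: common = {A}, closure = {A} → lossy.
Decomposition 2: common = {AE}, closure = {AE} → lossy.
Decomposition 3: common = {ACE}, closure = {ABCE} → lossless.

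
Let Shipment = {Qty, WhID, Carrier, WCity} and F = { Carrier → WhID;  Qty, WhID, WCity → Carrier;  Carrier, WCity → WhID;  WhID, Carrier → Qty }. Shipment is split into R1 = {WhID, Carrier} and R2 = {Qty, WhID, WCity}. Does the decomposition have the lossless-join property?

No

Common attributes: R1 ∩ R2 = {WhID}.
No dependency enlarges {WhID}, so (WhID)⁺ = {WhID}.
The closure contains neither all of R1 = {WhID, Carrier} nor all of R2 = {Qty, WhID, WCity}, so the common attributes are not a superkey of either fragment. The join is lossy.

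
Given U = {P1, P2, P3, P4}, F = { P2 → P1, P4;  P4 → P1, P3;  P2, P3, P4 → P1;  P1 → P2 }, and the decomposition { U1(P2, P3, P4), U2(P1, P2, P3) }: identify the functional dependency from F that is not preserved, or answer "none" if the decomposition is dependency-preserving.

P2 → P1, P4: restricted closure across fragments reaches P1, P4.
P4 → P1, P3: restricted closure across fragments reaches P1, P3.
P2, P3, P4 → P1: restricted closure across fragments reaches P1.
P1 → P2 lies within U2.
Every dependency is enforceable on the fragments, so the decomposition is dependency-preserving.

none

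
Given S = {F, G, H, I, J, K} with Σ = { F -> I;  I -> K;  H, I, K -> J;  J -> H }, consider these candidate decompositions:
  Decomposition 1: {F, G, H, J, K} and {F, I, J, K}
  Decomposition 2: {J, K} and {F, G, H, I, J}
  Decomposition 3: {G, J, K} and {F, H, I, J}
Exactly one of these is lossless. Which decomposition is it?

Decomposition 1: common = {F, J, K}, closure = {F, H, I, J, K} → lossless.
Decomposition 2: common = {J}, closure = {H, J} → lossy.
Decomposition 3: common = {J}, closure = {H, J} → lossy.

Decomposition 1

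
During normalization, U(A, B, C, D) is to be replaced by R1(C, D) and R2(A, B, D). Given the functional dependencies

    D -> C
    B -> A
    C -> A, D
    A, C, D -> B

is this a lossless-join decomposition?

Yes

Common attributes: R1 ∩ R2 = {D}.
Closure of {D}: D → C applies, adding C; C → A, D applies, adding A; A, C, D → B applies, adding B. So (D)⁺ = {A, B, C, D}.
This closure contains every attribute of R1, so R1 ∩ R2 → R1. The join is lossless.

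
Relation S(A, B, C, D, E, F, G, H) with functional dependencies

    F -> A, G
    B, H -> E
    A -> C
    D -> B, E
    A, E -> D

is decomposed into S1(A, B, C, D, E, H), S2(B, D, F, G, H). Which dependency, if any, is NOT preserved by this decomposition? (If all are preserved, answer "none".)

F -> A, G

Check F → A, G: no single fragment contains all of {A, F, G}, and the restricted closure of {F} across the fragments never reaches {A, G}.
B, H → E is preserved.
A → C is preserved.
D → B, E is preserved.
A, E → D is preserved.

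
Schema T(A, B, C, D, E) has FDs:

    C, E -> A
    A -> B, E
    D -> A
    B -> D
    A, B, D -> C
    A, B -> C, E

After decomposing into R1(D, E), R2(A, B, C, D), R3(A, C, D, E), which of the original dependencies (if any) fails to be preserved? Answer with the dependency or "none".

none

C, E → A lies within R3.
A → B, E: restricted closure across fragments reaches B, E.
D → A lies within R2.
B → D lies within R2.
A, B, D → C lies within R2.
A, B → C, E: restricted closure across fragments reaches C, E.
Every dependency is enforceable on the fragments, so the decomposition is dependency-preserving.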